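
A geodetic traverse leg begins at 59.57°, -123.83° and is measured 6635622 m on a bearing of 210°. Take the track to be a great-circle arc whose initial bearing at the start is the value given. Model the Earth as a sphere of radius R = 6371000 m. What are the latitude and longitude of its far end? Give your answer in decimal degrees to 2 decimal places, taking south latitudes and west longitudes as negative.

latitude 3.25°, longitude -149.44°

The arc subtends δ = 6635622/6371000 = 1.041535 rad at the centre.
With φ₁ = 59.57° = 1.039693 rad and θ = 210° = 3.665191 rad:
sin φ₂ = sin φ₁ cos δ + cos φ₁ sin δ cos θ = (0.862249)(0.504896) + (0.506485)(0.863180)(-0.866025) = 0.056729
φ₂ = asin(0.056729) = 0.056760 rad = 3.25°.
Then Δλ = atan2(-0.218594, 0.455981) = -0.447027 rad, from sin θ sin δ cos φ₁ over cos δ − sin φ₁ sin φ₂.
λ₂ = -123.83° + -25.61° = -149.44°.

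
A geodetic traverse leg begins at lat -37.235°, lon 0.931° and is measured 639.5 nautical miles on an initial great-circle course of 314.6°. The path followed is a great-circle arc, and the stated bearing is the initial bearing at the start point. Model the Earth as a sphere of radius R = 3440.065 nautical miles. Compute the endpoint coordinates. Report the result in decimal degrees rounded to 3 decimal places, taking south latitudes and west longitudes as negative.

latitude -29.428°, longitude -7.760°

δ = 639.5/3440.065 = 0.185898 rad (10.6512°).
With φ₁ = -37.235° = -0.649873 rad and θ = 314.6° = 5.490806 rad:
Applying the spherical law of cosines for sides, sin φ₂ = sin φ₁ cos δ + cos φ₁ sin δ cos θ = -0.491336, so φ₂ = -29.428°.
For the longitude increment, Δλ = atan2( sin θ sin δ cos φ₁, cos δ − sin φ₁ sin φ₂ ) = atan2(-0.104777, 0.685470) = -8.691°.
λ₂ = λ₁ + Δλ = -7.760°.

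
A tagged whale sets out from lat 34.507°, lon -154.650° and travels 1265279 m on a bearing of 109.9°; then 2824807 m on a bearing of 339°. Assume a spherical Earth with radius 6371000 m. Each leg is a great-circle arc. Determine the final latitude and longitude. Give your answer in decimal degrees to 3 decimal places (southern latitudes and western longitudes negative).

Apply the spherical direct solution leg by leg, carrying full precision between legs.
Leg 1: from (34.507°, -154.650°), δ = 1265279/6371000 = 0.198600 rad, θ = 109.9° → φ = 30.002°, λ = -142.280°.
Leg 2: from (30.002°, -142.280°), δ = 2824807/6371000 = 0.443385 rad, θ = 339° → φ = 52.989°, λ = -157.077°.

latitude 52.989°, longitude -157.077°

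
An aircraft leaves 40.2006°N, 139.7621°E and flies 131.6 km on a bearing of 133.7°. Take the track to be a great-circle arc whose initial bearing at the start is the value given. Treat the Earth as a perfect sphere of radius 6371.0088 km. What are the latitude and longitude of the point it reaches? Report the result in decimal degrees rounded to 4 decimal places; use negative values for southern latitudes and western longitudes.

latitude 39.3776°, longitude 140.8690°

Angular distance δ = d/R = 131.6 / 6371.0088 = 0.020656 rad.
Converting: φ₁ = 0.701633 rad, θ = 2.333505 rad.
sin φ₂ = sin φ₁ cos δ + cos φ₁ sin δ cos θ = (0.645466)(0.999787) + (0.763789)(0.020655)(-0.690882) = 0.634429
φ₂ = asin(0.634429) = 0.687269 rad = 39.3776°.
For the longitude increment, Δλ = atan2( sin θ sin δ cos φ₁, cos δ − sin φ₁ sin φ₂ ) = atan2(0.011405, 0.590285) = 1.1069°.
λ₂ = 139.7621° + 1.1069° = 140.8690°.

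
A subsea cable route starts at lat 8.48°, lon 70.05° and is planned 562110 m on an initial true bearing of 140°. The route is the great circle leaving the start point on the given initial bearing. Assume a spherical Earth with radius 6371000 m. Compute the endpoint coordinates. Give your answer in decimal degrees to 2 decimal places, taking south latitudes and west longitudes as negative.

latitude 4.60°, longitude 73.31°

Angular distance δ = d/R = 562110 / 6371000 = 0.088229 rad.
With φ₁ = 8.48° = 0.148004 rad and θ = 140° = 2.443461 rad:
Destination latitude: φ₂ = arcsin( sin φ₁ cos δ + cos φ₁ sin δ cos θ ) = arcsin(0.080128) = 4.60°.
Then Δλ = atan2(0.056020, 0.984294) = 0.056853 rad, from sin θ sin δ cos φ₁ over cos δ − sin φ₁ sin φ₂.
λ₂ = λ₁ + Δλ = 73.31°.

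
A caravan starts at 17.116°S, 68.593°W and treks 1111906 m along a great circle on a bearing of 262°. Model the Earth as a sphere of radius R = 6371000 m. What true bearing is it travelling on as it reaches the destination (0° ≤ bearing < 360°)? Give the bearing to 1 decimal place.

final bearing 265.2°

Central angle δ = d/R = 0.174526 rad.
Converting: φ₁ = -0.298731 rad, θ = 4.572763 rad.
Applying the spherical law of cosines for sides, sin φ₂ = sin φ₁ cos δ + cos φ₁ sin δ cos θ = -0.312932, so φ₂ = -18.236°.
Then Δλ = atan2(-0.164336, 0.892711) = -0.182048 rad, from sin θ sin δ cos φ₁ over cos δ − sin φ₁ sin φ₂.
λ₂ = -68.593° + -10.431° = -79.024°.
The forward bearing on arrival equals the back-azimuth from the destination plus 180°.
Back-azimuth from P₂ (-18.2°, -79.0°) to P₁ (-17.1°, -68.6°), with Δλ' = λ₁ − λ₂ = 10.4°: atan2( sin Δλ' cos φ₁ , cos φ₂ sin φ₁ − sin φ₂ cos φ₁ cos Δλ' ) = 85.2°.
Final bearing = (85.2° + 180°) mod 360° = 265.2°.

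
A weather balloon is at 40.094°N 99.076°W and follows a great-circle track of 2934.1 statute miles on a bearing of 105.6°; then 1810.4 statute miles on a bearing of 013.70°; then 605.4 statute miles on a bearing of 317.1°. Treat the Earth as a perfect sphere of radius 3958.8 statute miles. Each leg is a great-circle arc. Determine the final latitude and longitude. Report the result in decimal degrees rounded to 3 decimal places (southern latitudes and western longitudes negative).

latitude 50.941°, longitude -56.393°

Apply the spherical direct solution leg by leg, carrying full precision between legs.
Leg 1: from (40.094°, -99.076°), δ = 2934.1/3958.8 = 0.741159 rad, θ = 105.6° → φ = 19.646°, λ = -55.409°.
Leg 2: from (19.646°, -55.409°), δ = 1810.4/3958.8 = 0.457310 rad, θ = 13.7° → φ = 44.883°, λ = -46.922°.
Leg 3: from (44.883°, -46.922°), δ = 605.4/3958.8 = 0.152925 rad, θ = 317.1° → φ = 50.941°, λ = -56.393°.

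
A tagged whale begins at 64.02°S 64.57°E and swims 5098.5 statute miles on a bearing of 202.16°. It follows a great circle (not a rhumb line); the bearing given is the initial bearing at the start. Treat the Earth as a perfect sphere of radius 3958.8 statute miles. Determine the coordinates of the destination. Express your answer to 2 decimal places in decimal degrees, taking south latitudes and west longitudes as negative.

The arc subtends δ = 5098.5/3958.8 = 1.287890 rad at the centre.
With φ₁ = -64.02° = -1.117360 rad and θ = 202.16° = 3.528358 rad:
Applying the spherical law of cosines for sides, sin φ₂ = sin φ₁ cos δ + cos φ₁ sin δ cos θ = -0.640511, so φ₂ = -39.83°.
Δλ = atan2( sin θ sin δ cos φ₁ , cos δ − sin φ₁ sin φ₂ ) = atan2(-0.158664, -0.296638) = -2.650436 rad = -151.86°.
λ₂ = λ₁ + Δλ = -87.29°.

latitude -39.83°, longitude -87.29°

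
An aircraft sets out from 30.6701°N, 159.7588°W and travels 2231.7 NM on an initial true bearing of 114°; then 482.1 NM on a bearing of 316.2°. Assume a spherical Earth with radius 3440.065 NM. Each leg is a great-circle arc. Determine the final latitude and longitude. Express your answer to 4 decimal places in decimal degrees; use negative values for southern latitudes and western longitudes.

latitude 16.9818°, longitude -131.3137°

Apply the spherical direct solution leg by leg, carrying full precision between legs.
Leg 1: from (30.6701°, -159.7588°), δ = 2231.7/3440.065 = 0.648738 rad, θ = 114° → φ = 11.2505°, λ = -125.5118°.
Leg 2: from (11.2505°, -125.5118°), δ = 482.1/3440.065 = 0.140143 rad, θ = 316.2° → φ = 16.9818°, λ = -131.3137°.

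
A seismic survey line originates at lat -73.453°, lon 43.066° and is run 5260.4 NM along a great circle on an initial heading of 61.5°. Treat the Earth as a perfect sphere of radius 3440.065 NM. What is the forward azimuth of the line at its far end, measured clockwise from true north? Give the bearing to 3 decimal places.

Central angle δ = d/R = 1.529157 rad.
With φ₁ = -73.453° = -1.281997 rad and θ = 61.5° = 1.073377 rad:
Applying the spherical law of cosines for sides, sin φ₂ = sin φ₁ cos δ + cos φ₁ sin δ cos θ = 0.095875, so φ₂ = 5.502°.
Then Δλ = atan2(0.250072, 0.133531) = 1.080342 rad, from sin θ sin δ cos φ₁ over cos δ − sin φ₁ sin φ₂.
Hence λ₂ = 43.066° + 61.899° = 104.965°.
The forward bearing on arrival equals the back-azimuth from the destination plus 180°.
Back-azimuth from P₂ (5.502°, 104.965°) to P₁ (-73.453°, 43.066°), with Δλ' = λ₁ − λ₂ = -61.899°: atan2( sin Δλ' cos φ₁ , cos φ₂ sin φ₁ − sin φ₂ cos φ₁ cos Δλ' ) = 194.563°.
Final bearing = (194.563° + 180°) mod 360° = 14.563°.

final bearing 14.563°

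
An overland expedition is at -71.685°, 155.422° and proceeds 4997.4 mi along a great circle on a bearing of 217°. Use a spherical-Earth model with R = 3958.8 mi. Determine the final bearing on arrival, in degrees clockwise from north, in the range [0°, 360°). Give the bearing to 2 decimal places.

final bearing 347.14°

Angular distance δ = d/R = 4997.4 / 3958.8 = 1.262352 rad.
Start latitude φ₁ = -1.251139 rad; initial bearing θ = 3.787364 rad.
Destination latitude: φ₂ = arcsin( sin φ₁ cos δ + cos φ₁ sin δ cos θ ) = arcsin(-0.527319) = -31.824°.
Δλ = atan2( sin θ sin δ cos φ₁ , cos δ − sin φ₁ sin φ₂ ) = atan2(-0.180190, -0.197030) = -2.400807 rad = -137.556°.
Hence λ₂ = 155.422° + -137.556° = 17.866°.
The forward bearing on arrival equals the back-azimuth from the destination plus 180°.
Back-azimuth from P₂ (-31.82°, 17.87°) to P₁ (-71.69°, 155.42°), with Δλ' = λ₁ − λ₂ = 137.56°: atan2( sin Δλ' cos φ₁ , cos φ₂ sin φ₁ − sin φ₂ cos φ₁ cos Δλ' ) = 167.14°.
Final bearing = (167.14° + 180°) mod 360° = 347.14°.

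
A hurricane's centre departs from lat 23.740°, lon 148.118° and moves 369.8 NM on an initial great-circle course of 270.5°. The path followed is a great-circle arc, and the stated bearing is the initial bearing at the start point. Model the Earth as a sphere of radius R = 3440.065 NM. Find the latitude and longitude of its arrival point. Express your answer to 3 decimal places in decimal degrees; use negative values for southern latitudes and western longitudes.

Central angle δ = d/R = 0.107498 rad.
Start latitude φ₁ = 0.414341 rad; initial bearing θ = 4.721116 rad.
Applying the spherical law of cosines for sides, sin φ₂ = sin φ₁ cos δ + cos φ₁ sin δ cos θ = 0.401120, so φ₂ = 23.648°.
For the longitude increment, Δλ = atan2( sin θ sin δ cos φ₁, cos δ − sin φ₁ sin φ₂ ) = atan2(-0.098209, 0.832742) = -6.726°.
Hence λ₂ = 148.118° + -6.726° = 141.392°.

latitude 23.648°, longitude 141.392°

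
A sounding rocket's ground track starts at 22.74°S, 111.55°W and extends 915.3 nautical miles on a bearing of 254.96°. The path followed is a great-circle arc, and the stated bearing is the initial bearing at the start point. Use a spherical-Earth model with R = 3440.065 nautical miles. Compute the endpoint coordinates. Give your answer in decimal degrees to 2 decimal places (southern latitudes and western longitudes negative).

Angular distance δ = d/R = 915.3 / 3440.065 = 0.266071 rad.
Converting: φ₁ = -0.396888 rad, θ = 4.449891 rad.
sin φ₂ = sin φ₁ cos δ + cos φ₁ sin δ cos θ = (-0.386550)(0.964812) + (0.922268)(0.262942)(-0.259493) = -0.435876
φ₂ = asin(-0.435876) = -0.451011 rad = -25.84°.
Δλ = atan2( sin θ sin δ cos φ₁ , cos δ − sin φ₁ sin φ₂ ) = atan2(-0.234196, 0.796324) = -0.286032 rad = -16.39°.
λ₂ = λ₁ + Δλ = -127.94°.

latitude -25.84°, longitude -127.94°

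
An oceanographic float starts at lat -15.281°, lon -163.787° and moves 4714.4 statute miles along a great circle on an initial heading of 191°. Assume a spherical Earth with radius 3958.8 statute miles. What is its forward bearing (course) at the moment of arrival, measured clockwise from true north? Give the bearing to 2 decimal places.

Central angle δ = d/R = 1.190866 rad.
With φ₁ = -15.281° = -0.266704 rad and θ = 191° = 3.333579 rad:
Destination latitude: φ₂ = arcsin( sin φ₁ cos δ + cos φ₁ sin δ cos θ ) = arcsin(-0.977137) = -77.725°.
Δλ = atan2( sin θ sin δ cos φ₁ , cos δ − sin φ₁ sin φ₂ ) = atan2(-0.170937, 0.113328) = -0.985350 rad = -56.456°.
λ₂ = -163.787° + -56.456° = -220.243°, normalized to (−180°, 180°] → 139.757°.
The forward bearing on arrival equals the back-azimuth from the destination plus 180°.
Back-azimuth from P₂ (-77.72°, 139.76°) to P₁ (-15.28°, -163.79°), with Δλ' = λ₁ − λ₂ = -303.54°: atan2( sin Δλ' cos φ₁ , cos φ₂ sin φ₁ − sin φ₂ cos φ₁ cos Δλ' ) = 59.97°.
Final bearing = (59.97° + 180°) mod 360° = 239.97°.

final bearing 239.97°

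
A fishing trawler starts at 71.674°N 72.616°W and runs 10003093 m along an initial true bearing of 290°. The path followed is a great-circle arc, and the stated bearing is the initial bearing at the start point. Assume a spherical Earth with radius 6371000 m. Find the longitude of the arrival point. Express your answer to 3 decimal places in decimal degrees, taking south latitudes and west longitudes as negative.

longitude 178.335°

Central angle δ = d/R = 1.570098 rad.
With φ₁ = 71.674° = 1.250947 rad and θ = 290° = 5.061455 rad:
Applying the spherical law of cosines for sides, sin φ₂ = sin φ₁ cos δ + cos φ₁ sin δ cos θ = 0.108202, so φ₂ = 6.212°.
Δλ = atan2( sin θ sin δ cos φ₁ , cos δ − sin φ₁ sin φ₂ ) = atan2(-0.295461, -0.102016) = -1.903257 rad = -109.049°.
λ₂ = -72.616° + -109.049° = -181.665°, normalized to (−180°, 180°] → 178.335°.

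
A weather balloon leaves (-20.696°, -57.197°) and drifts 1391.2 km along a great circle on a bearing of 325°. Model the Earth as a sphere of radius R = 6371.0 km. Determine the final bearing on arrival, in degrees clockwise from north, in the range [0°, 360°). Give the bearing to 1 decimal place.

final bearing 326.9°

Angular distance δ = d/R = 1391.2 / 6371 = 0.218364 rad.
Converting: φ₁ = -0.361213 rad, θ = 5.672320 rad.
sin φ₂ = sin φ₁ cos δ + cos φ₁ sin δ cos θ = (-0.353410)(0.976253) + (0.935469)(0.216633)(0.819152) = -0.179013
φ₂ = asin(-0.179013) = -0.179983 rad = -10.312°.
Then Δλ = atan2(-0.116237, 0.912988) = -0.126634 rad, from sin θ sin δ cos φ₁ over cos δ − sin φ₁ sin φ₂.
Hence λ₂ = -57.197° + -7.256° = -64.453°.
The forward bearing on arrival equals the back-azimuth from the destination plus 180°.
Back-azimuth from P₂ (-10.3°, -64.5°) to P₁ (-20.7°, -57.2°), with Δλ' = λ₁ − λ₂ = 7.3°: atan2( sin Δλ' cos φ₁ , cos φ₂ sin φ₁ − sin φ₂ cos φ₁ cos Δλ' ) = 146.9°.
Final bearing = (146.9° + 180°) mod 360° = 326.9°.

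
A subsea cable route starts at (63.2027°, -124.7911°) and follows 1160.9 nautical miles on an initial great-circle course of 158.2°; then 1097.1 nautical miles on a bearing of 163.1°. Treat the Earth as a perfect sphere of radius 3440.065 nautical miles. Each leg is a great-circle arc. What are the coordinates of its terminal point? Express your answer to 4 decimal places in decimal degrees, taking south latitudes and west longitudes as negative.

Apply the spherical direct solution leg by leg, carrying full precision between legs.
Leg 1: from (63.2027°, -124.7911°), δ = 1160.9/3440.065 = 0.337465 rad, θ = 158.2° → φ = 44.7219°, λ = -114.8258°.
Leg 2: from (44.7219°, -114.8258°), δ = 1097.1/3440.065 = 0.318918 rad, θ = 163.1° → φ = 27.0666°, λ = -108.9509°.

latitude 27.0666°, longitude -108.9509°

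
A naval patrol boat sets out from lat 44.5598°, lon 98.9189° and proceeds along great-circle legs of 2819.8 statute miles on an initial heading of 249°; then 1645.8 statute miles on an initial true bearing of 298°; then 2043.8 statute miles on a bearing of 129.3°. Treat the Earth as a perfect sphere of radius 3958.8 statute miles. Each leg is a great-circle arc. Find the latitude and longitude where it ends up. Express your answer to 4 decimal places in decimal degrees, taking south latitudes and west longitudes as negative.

Apply the spherical direct solution leg by leg, carrying full precision between legs.
Leg 1: from (44.5598°, 98.9189°), δ = 2819.8/3958.8 = 0.712287 rad, θ = 249° → φ = 21.3569°, λ = 57.9882°.
Leg 2: from (21.3569°, 57.9882°), δ = 1645.8/3958.8 = 0.415732 rad, θ = 298° → φ = 30.6463°, λ = 33.5019°.
Leg 3: from (30.6463°, 33.5019°), δ = 2043.8/3958.8 = 0.516268 rad, θ = 129.3° → φ = 10.0385°, λ = 56.3280°.

latitude 10.0385°, longitude 56.3280°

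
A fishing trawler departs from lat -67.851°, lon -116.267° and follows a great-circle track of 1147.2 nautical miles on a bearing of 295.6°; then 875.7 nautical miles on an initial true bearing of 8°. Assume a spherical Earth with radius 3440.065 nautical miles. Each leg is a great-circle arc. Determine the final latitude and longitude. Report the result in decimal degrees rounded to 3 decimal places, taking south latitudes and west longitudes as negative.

latitude -40.791°, longitude -144.824°

Apply the spherical direct solution leg by leg, carrying full precision between legs.
Leg 1: from (-67.851°, -116.267°), δ = 1147.2/3440.065 = 0.333482 rad, θ = 295.6° → φ = -55.271°, λ = -147.477°.
Leg 2: from (-55.271°, -147.477°), δ = 875.7/3440.065 = 0.254559 rad, θ = 8° → φ = -40.791°, λ = -144.824°.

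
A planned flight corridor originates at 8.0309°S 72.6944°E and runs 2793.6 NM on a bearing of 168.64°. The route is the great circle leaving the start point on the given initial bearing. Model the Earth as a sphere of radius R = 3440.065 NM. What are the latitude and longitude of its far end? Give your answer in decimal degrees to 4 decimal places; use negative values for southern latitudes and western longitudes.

Central angle δ = d/R = 0.812078 rad.
Start latitude φ₁ = -0.140166 rad; initial bearing θ = 2.943323 rad.
Applying the spherical law of cosines for sides, sin φ₂ = sin φ₁ cos δ + cos φ₁ sin δ cos θ = -0.800640, so φ₂ = -53.1913°.
Then Δλ = atan2(0.141545, 0.576137) = 0.240908 rad, from sin θ sin δ cos φ₁ over cos δ − sin φ₁ sin φ₂.
Hence λ₂ = 72.6944° + 13.8030° = 86.4974°.

latitude -53.1913°, longitude 86.4974°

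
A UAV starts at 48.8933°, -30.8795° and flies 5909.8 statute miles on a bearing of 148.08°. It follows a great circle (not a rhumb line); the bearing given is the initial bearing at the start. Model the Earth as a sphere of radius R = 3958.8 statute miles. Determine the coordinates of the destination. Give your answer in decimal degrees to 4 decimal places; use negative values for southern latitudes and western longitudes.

δ = 5909.8/3958.8 = 1.492826 rad (85.5326°).
Start latitude φ₁ = 0.853349 rad; initial bearing θ = 2.584484 rad.
sin φ₂ = sin φ₁ cos δ + cos φ₁ sin δ cos θ = (0.753487)(0.077891) + (0.657463)(0.996962)(-0.848787) = -0.497661
φ₂ = asin(-0.497661) = -0.520900 rad = -29.8454°.
Then Δλ = atan2(0.346568, 0.452872) = 0.653200 rad, from sin θ sin δ cos φ₁ over cos δ − sin φ₁ sin φ₂.
λ₂ = λ₁ + Δλ = 6.5461°.

latitude -29.8454°, longitude 6.5461°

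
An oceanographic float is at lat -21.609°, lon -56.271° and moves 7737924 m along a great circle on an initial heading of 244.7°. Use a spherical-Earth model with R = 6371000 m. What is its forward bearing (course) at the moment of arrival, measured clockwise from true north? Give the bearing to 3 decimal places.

δ = 7737924/6371000 = 1.214554 rad (69.5888°).
Converting: φ₁ = -0.377148 rad, θ = 4.270821 rad.
sin φ₂ = sin φ₁ cos δ + cos φ₁ sin δ cos θ = (-0.368271)(0.348755) + (0.929719)(0.937214)(-0.427358) = -0.500812
φ₂ = asin(-0.500812) = -0.524537 rad = -30.054°.
For the longitude increment, Δλ = atan2( sin θ sin δ cos φ₁, cos δ − sin φ₁ sin φ₂ ) = atan2(-0.787768, 0.164320) = -78.218°.
λ₂ = -56.271° + -78.218° = -134.489°.
The forward bearing on arrival equals the back-azimuth from the destination plus 180°.
Back-azimuth from P₂ (-30.054°, -134.489°) to P₁ (-21.609°, -56.271°), with Δλ' = λ₁ − λ₂ = 78.218°: atan2( sin Δλ' cos φ₁ , cos φ₂ sin φ₁ − sin φ₂ cos φ₁ cos Δλ' ) = 103.808°.
Final bearing = (103.808° + 180°) mod 360° = 283.808°.

final bearing 283.808°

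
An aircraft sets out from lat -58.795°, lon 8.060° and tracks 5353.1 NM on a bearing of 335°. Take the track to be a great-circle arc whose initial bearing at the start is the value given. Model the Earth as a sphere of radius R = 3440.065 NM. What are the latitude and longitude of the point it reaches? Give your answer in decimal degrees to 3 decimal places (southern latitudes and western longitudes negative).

latitude 27.190°, longitude -20.304°

δ = 5353.1/3440.065 = 1.556104 rad (89.1582°).
With φ₁ = -58.795° = -1.026166 rad and θ = 335° = 5.846853 rad:
Destination latitude: φ₂ = arcsin( sin φ₁ cos δ + cos φ₁ sin δ cos θ ) = arcsin(0.456943) = 27.190°.
Δλ = atan2( sin θ sin δ cos φ₁ , cos δ − sin φ₁ sin φ₂ ) = atan2(-0.218936, 0.405524) = -0.495043 rad = -28.364°.
λ₂ = 8.060° + -28.364° = -20.304°.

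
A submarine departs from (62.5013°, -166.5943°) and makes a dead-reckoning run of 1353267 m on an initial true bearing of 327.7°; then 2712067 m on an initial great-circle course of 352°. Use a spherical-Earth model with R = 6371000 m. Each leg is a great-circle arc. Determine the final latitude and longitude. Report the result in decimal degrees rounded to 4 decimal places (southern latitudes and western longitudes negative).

latitude 83.2724°, longitude 21.7729°

Apply the spherical direct solution leg by leg, carrying full precision between legs.
Leg 1: from (62.5013°, -166.5943°), δ = 1353267/6371000 = 0.212410 rad, θ = 327.7° → φ = 71.6888°, λ = 172.3942°.
Leg 2: from (71.6888°, 172.3942°), δ = 2712067/6371000 = 0.425689 rad, θ = 352° → φ = 83.2724°, λ = 21.7729°.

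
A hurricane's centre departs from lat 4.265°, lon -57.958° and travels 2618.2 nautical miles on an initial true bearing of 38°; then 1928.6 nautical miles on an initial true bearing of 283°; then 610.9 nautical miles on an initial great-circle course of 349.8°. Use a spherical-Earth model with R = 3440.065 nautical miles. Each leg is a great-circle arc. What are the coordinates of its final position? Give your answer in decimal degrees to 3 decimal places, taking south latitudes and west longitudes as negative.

Apply the spherical direct solution leg by leg, carrying full precision between legs.
Leg 1: from (4.265°, -57.958°), δ = 2618.2/3440.065 = 0.761090 rad, θ = 38° → φ = 36.573°, λ = -26.038°.
Leg 2: from (36.573°, -26.038°), δ = 1928.6/3440.065 = 0.560629 rad, θ = 283° → φ = 36.920°, λ = -66.431°.
Leg 3: from (36.920°, -66.431°), δ = 610.9/3440.065 = 0.177584 rad, θ = 349.8° → φ = 46.907°, λ = -69.056°.

latitude 46.907°, longitude -69.056°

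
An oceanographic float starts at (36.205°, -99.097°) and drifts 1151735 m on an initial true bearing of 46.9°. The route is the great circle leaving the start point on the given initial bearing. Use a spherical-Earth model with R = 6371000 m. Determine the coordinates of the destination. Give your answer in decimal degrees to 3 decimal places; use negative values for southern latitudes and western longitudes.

The arc subtends δ = 1151735/6371000 = 0.180778 rad at the centre.
Converting: φ₁ = 0.631896 rad, θ = 0.818559 rad.
Destination latitude: φ₂ = arcsin( sin φ₁ cos δ + cos φ₁ sin δ cos θ ) = arcsin(0.680178) = 42.858°.
For the longitude increment, Δλ = atan2( sin θ sin δ cos φ₁, cos δ − sin φ₁ sin φ₂ ) = atan2(0.105930, 0.581939) = 10.317°.
Hence λ₂ = -99.097° + 10.317° = -88.780°.

latitude 42.858°, longitude -88.780°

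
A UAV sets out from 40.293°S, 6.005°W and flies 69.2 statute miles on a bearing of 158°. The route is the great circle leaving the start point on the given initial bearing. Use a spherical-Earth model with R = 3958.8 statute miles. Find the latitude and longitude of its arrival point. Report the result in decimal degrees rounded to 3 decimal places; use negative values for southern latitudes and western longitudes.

latitude -41.221°, longitude -5.506°

Angular distance δ = d/R = 69.2 / 3958.8 = 0.017480 rad.
Converting: φ₁ = -0.703246 rad, θ = 2.757620 rad.
sin φ₂ = sin φ₁ cos δ + cos φ₁ sin δ cos θ = (-0.646697)(0.999847) + (0.762747)(0.017479)(-0.927184) = -0.658959
φ₂ = asin(-0.658959) = -0.719434 rad = -41.221°.
For the longitude increment, Δλ = atan2( sin θ sin δ cos φ₁, cos δ − sin φ₁ sin φ₂ ) = atan2(0.004994, 0.573701) = 0.499°.
λ₂ = λ₁ + Δλ = -5.506°.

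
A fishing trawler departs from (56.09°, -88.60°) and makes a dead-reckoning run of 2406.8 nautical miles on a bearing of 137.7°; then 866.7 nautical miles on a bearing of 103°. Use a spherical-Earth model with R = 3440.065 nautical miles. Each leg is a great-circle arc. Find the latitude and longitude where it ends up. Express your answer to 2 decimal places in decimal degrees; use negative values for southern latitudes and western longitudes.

Apply the spherical direct solution leg by leg, carrying full precision between legs.
Leg 1: from (56.09°, -88.60°), δ = 2406.8/3440.065 = 0.699638 rad, θ = 137.7° → φ = 21.67°, λ = -60.80°.
Leg 2: from (21.67°, -60.80°), δ = 866.7/3440.065 = 0.251943 rad, θ = 103° → φ = 17.79°, λ = -46.02°.

latitude 17.79°, longitude -46.02°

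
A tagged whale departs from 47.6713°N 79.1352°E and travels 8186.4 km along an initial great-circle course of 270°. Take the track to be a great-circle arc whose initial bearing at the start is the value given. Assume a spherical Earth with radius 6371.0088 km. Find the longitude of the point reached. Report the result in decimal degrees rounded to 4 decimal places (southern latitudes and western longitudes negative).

δ = 8186.4/6371.0088 = 1.284946 rad (73.6220°).
Converting: φ₁ = 0.832021 rad, θ = 4.712389 rad.
Destination latitude: φ₂ = arcsin( sin φ₁ cos δ + cos φ₁ sin δ cos θ ) = arcsin(0.208461) = 12.0322°.
Δλ = atan2( sin θ sin δ cos φ₁ , cos δ − sin φ₁ sin φ₂ ) = atan2(-0.646058, 0.127859) = -1.375414 rad = -78.8054°.
λ₂ = 79.1352° + -78.8054° = 0.3298°.

longitude 0.3298°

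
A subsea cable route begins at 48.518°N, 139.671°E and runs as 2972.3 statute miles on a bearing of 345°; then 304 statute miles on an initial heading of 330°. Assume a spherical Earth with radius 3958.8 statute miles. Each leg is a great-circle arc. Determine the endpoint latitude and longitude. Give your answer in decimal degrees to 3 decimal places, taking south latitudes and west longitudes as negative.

Apply the spherical direct solution leg by leg, carrying full precision between legs.
Leg 1: from (48.518°, 139.671°), δ = 2972.3/3958.8 = 0.750808 rad, θ = 345° → φ = 79.815°, λ = 46.626°.
Leg 2: from (79.815°, 46.626°), δ = 304/3958.8 = 0.076791 rad, θ = 330° → φ = 83.260°, λ = 27.549°.

latitude 83.260°, longitude 27.549°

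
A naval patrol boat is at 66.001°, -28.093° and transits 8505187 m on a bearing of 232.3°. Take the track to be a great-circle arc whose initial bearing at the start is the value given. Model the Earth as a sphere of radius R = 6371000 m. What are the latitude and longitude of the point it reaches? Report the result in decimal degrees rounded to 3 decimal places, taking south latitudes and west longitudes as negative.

δ = 8505187/6371000 = 1.334985 rad (76.4890°).
With φ₁ = 66.001° = 1.151935 rad and θ = 232.3° = 4.054400 rad:
Destination latitude: φ₂ = arcsin( sin φ₁ cos δ + cos φ₁ sin δ cos θ ) = arcsin(-0.028402) = -1.628°.
For the longitude increment, Δλ = atan2( sin θ sin δ cos φ₁, cos δ − sin φ₁ sin φ₂ ) = atan2(-0.312901, 0.259579) = -50.321°.
Hence λ₂ = -28.093° + -50.321° = -78.414°.

latitude -1.628°, longitude -78.414°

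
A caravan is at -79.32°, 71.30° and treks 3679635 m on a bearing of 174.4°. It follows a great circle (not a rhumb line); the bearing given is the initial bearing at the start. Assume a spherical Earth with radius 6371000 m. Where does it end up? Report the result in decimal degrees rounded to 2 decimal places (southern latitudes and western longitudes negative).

The arc subtends δ = 3679635/6371000 = 0.577560 rad at the centre.
Start latitude φ₁ = -1.384395 rad; initial bearing θ = 3.043854 rad.
Applying the spherical law of cosines for sides, sin φ₂ = sin φ₁ cos δ + cos φ₁ sin δ cos θ = -0.923985, so φ₂ = -67.52°.
Δλ = atan2( sin θ sin δ cos φ₁ , cos δ − sin φ₁ sin φ₂ ) = atan2(0.009874, -0.070182) = 3.001822 rad = 171.99°.
λ₂ = 71.30° + 171.99° = 243.29°, normalized to (−180°, 180°] → -116.71°.

latitude -67.52°, longitude -116.71°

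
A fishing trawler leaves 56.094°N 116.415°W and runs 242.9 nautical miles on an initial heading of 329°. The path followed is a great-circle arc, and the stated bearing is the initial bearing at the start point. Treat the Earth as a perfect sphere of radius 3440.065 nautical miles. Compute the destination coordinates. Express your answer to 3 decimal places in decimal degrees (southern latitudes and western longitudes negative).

latitude 59.499°, longitude -120.520°

Central angle δ = d/R = 0.070609 rad.
Converting: φ₁ = 0.979025 rad, θ = 5.742133 rad.
Applying the spherical law of cosines for sides, sin φ₂ = sin φ₁ cos δ + cos φ₁ sin δ cos θ = 0.861620, so φ₂ = 59.499°.
Then Δλ = atan2(-0.020269, 0.282403) = -0.071652 rad, from sin θ sin δ cos φ₁ over cos δ − sin φ₁ sin φ₂.
Hence λ₂ = -116.415° + -4.105° = -120.520°.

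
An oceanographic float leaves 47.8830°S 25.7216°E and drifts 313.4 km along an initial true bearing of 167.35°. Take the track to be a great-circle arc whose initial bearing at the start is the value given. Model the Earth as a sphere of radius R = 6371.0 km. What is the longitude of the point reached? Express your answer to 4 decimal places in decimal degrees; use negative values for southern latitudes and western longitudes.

The arc subtends δ = 313.4/6371 = 0.049192 rad at the centre.
With φ₁ = -47.8830° = -0.835716 rad and θ = 167.35° = 2.920809 rad:
sin φ₂ = sin φ₁ cos δ + cos φ₁ sin δ cos θ = (-0.741777)(0.998790) + (0.670647)(0.049172)(-0.975726) = -0.773056
φ₂ = asin(-0.773056) = -0.883645 rad = -50.6291°.
For the longitude increment, Δλ = atan2( sin θ sin δ cos φ₁, cos δ − sin φ₁ sin φ₂ ) = atan2(0.007222, 0.425355) = 0.9727°.
λ₂ = 25.7216° + 0.9727° = 26.6943°.

longitude 26.6943°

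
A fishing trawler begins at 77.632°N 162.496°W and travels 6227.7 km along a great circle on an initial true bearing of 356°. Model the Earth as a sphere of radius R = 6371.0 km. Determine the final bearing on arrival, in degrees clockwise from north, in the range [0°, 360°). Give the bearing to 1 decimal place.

δ = 6227.7/6371 = 0.977507 rad (56.0071°).
Converting: φ₁ = 1.354934 rad, θ = 6.213372 rad.
sin φ₂ = sin φ₁ cos δ + cos φ₁ sin δ cos θ = (0.976792)(0.559091) + (0.214190)(0.829106)(0.997564) = 0.723269
φ₂ = asin(0.723269) = 0.808525 rad = 46.325°.
For the longitude increment, Δλ = atan2( sin θ sin δ cos φ₁, cos δ − sin φ₁ sin φ₂ ) = atan2(-0.012388, -0.147393) = -175.196°.
λ₂ = -162.496° + -175.196° = -337.692°, normalized to (−180°, 180°] → 22.308°.
The forward bearing on arrival equals the back-azimuth from the destination plus 180°.
Back-azimuth from P₂ (46.3°, 22.3°) to P₁ (77.6°, -162.5°), with Δλ' = λ₁ − λ₂ = -184.8°: atan2( sin Δλ' cos φ₁ , cos φ₂ sin φ₁ − sin φ₂ cos φ₁ cos Δλ' ) = 1.2°.
Final bearing = (1.2° + 180°) mod 360° = 181.2°.

final bearing 181.2°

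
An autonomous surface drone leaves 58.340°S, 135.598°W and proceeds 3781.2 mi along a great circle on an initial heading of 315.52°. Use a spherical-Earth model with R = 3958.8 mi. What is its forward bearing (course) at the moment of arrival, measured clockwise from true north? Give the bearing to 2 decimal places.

δ = 3781.2/3958.8 = 0.955138 rad (54.7254°).
With φ₁ = -58.340° = -1.018225 rad and θ = 315.52° = 5.506863 rad:
Applying the spherical law of cosines for sides, sin φ₂ = sin φ₁ cos δ + cos φ₁ sin δ cos θ = -0.185815, so φ₂ = -10.709°.
For the longitude increment, Δλ = atan2( sin θ sin δ cos φ₁, cos δ − sin φ₁ sin φ₂ ) = atan2(-0.300238, 0.419335) = -35.602°.
Hence λ₂ = -135.598° + -35.602° = -171.200°.
The forward bearing on arrival equals the back-azimuth from the destination plus 180°.
Back-azimuth from P₂ (-10.71°, -171.20°) to P₁ (-58.34°, -135.60°), with Δλ' = λ₁ − λ₂ = 35.60°: atan2( sin Δλ' cos φ₁ , cos φ₂ sin φ₁ − sin φ₂ cos φ₁ cos Δλ' ) = 158.02°.
Final bearing = (158.02° + 180°) mod 360° = 338.02°.

final bearing 338.02°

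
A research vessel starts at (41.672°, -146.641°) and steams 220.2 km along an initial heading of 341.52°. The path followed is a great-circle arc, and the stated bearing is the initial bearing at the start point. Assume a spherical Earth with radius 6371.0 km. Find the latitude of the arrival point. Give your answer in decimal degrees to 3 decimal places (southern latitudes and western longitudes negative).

latitude 43.547°

δ = 220.2/6371 = 0.034563 rad (1.9803°).
Converting: φ₁ = 0.727314 rad, θ = 5.960648 rad.
Destination latitude: φ₂ = arcsin( sin φ₁ cos δ + cos φ₁ sin δ cos θ ) = arcsin(0.688949) = 43.547°.
Δλ = atan2( sin θ sin δ cos φ₁ , cos δ − sin φ₁ sin φ₂ ) = atan2(-0.008182, 0.541344) = -0.015113 rad = -0.866°.
λ₂ = λ₁ + Δλ = -147.507°.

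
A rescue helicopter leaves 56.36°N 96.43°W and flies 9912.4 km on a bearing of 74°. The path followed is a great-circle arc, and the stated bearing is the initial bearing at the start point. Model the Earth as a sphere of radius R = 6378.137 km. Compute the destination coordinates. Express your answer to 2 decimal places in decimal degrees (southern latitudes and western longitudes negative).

The arc subtends δ = 9912.4/6378.137 = 1.554122 rad at the centre.
Start latitude φ₁ = 0.983668 rad; initial bearing θ = 1.291544 rad.
Applying the spherical law of cosines for sides, sin φ₂ = sin φ₁ cos δ + cos φ₁ sin δ cos θ = 0.166556, so φ₂ = 9.59°.
For the longitude increment, Δλ = atan2( sin θ sin δ cos φ₁, cos δ − sin φ₁ sin φ₂ ) = atan2(0.532439, -0.121990) = 102.90°.
λ₂ = -96.43° + 102.90° = 6.47°.

latitude 9.59°, longitude 6.47°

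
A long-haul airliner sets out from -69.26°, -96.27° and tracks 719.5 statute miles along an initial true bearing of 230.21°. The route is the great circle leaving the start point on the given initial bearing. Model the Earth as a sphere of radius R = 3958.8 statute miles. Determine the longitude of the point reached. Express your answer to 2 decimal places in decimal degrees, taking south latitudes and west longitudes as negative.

longitude -126.32°

Central angle δ = d/R = 0.181747 rad.
With φ₁ = -69.26° = -1.208815 rad and θ = 230.21° = 4.017922 rad:
Destination latitude: φ₂ = arcsin( sin φ₁ cos δ + cos φ₁ sin δ cos θ ) = arcsin(-0.960757) = -73.90°.
Then Δλ = atan2(-0.049183, 0.085032) = -0.524393 rad, from sin θ sin δ cos φ₁ over cos δ − sin φ₁ sin φ₂.
Hence λ₂ = -96.27° + -30.05° = -126.32°.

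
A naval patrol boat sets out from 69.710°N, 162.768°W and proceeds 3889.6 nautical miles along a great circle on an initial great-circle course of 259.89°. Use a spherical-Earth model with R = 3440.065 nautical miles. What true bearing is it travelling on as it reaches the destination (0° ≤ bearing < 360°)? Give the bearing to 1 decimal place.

final bearing 201.3°

The arc subtends δ = 3889.6/3440.065 = 1.130676 rad at the centre.
Start latitude φ₁ = 1.216669 rad; initial bearing θ = 4.535936 rad.
Applying the spherical law of cosines for sides, sin φ₂ = sin φ₁ cos δ + cos φ₁ sin δ cos θ = 0.344541, so φ₂ = 20.154°.
For the longitude increment, Δλ = atan2( sin θ sin δ cos φ₁, cos δ − sin φ₁ sin φ₂ ) = atan2(-0.308853, 0.102886) = -71.576°.
λ₂ = -162.768° + -71.576° = -234.344°, normalized to (−180°, 180°] → 125.656°.
The forward bearing on arrival equals the back-azimuth from the destination plus 180°.
Back-azimuth from P₂ (20.2°, 125.7°) to P₁ (69.7°, -162.8°), with Δλ' = λ₁ − λ₂ = -288.4°: atan2( sin Δλ' cos φ₁ , cos φ₂ sin φ₁ − sin φ₂ cos φ₁ cos Δλ' ) = 21.3°.
Final bearing = (21.3° + 180°) mod 360° = 201.3°.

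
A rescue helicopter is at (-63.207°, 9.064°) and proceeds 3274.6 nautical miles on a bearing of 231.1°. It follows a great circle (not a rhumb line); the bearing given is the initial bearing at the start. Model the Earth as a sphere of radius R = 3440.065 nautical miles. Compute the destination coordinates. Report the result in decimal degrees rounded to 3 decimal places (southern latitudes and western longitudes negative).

latitude -48.453°, longitude -98.041°

δ = 3274.6/3440.065 = 0.951901 rad (54.5399°).
Start latitude φ₁ = -1.103170 rad; initial bearing θ = 4.033456 rad.
Destination latitude: φ₂ = arcsin( sin φ₁ cos δ + cos φ₁ sin δ cos θ ) = arcsin(-0.748416) = -48.453°.
Δλ = atan2( sin θ sin δ cos φ₁ , cos δ − sin φ₁ sin φ₂ ) = atan2(-0.285740, -0.087931) = -1.869330 rad = -107.105°.
λ₂ = 9.064° + -107.105° = -98.041°.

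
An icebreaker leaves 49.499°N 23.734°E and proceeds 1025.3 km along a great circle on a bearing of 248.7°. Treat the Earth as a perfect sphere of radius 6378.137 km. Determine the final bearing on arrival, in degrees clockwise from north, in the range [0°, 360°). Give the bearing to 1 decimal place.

δ = 1025.3/6378.137 = 0.160752 rad (9.2104°).
Converting: φ₁ = 0.863921 rad, θ = 4.340634 rad.
sin φ₂ = sin φ₁ cos δ + cos φ₁ sin δ cos θ = (0.760395)(0.987107) + (0.649461)(0.160061)(-0.363251) = 0.712830
φ₂ = asin(0.712830) = 0.793525 rad = 45.466°.
Δλ = atan2( sin θ sin δ cos φ₁ , cos δ − sin φ₁ sin φ₂ ) = atan2(-0.096852, 0.445075) = -0.214269 rad = -12.277°.
λ₂ = 23.734° + -12.277° = 11.457°.
The forward bearing on arrival equals the back-azimuth from the destination plus 180°.
Back-azimuth from P₂ (45.5°, 11.5°) to P₁ (49.5°, 23.7°), with Δλ' = λ₁ − λ₂ = 12.3°: atan2( sin Δλ' cos φ₁ , cos φ₂ sin φ₁ − sin φ₂ cos φ₁ cos Δλ' ) = 59.6°.
Final bearing = (59.6° + 180°) mod 360° = 239.6°.

final bearing 239.6°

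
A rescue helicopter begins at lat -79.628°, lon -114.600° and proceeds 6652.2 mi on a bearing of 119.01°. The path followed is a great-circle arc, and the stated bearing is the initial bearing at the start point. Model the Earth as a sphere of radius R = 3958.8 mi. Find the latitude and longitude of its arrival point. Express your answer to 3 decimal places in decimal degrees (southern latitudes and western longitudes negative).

latitude 1.190°, longitude 5.002°

The arc subtends δ = 6652.2/3958.8 = 1.680358 rad at the centre.
Start latitude φ₁ = -1.389771 rad; initial bearing θ = 2.077116 rad.
Applying the spherical law of cosines for sides, sin φ₂ = sin φ₁ cos δ + cos φ₁ sin δ cos θ = 0.020767, so φ₂ = 1.190°.
Then Δλ = atan2(0.156506, -0.088914) = 2.087446 rad, from sin θ sin δ cos φ₁ over cos δ − sin φ₁ sin φ₂.
Hence λ₂ = -114.600° + 119.602° = 5.002°.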